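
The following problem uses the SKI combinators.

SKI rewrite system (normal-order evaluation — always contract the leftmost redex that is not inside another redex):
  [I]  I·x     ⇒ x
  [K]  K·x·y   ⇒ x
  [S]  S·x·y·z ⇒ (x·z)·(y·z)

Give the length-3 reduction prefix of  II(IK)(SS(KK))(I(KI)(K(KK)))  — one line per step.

Answer: after 3 steps: K(SS(KK))(I(KI)(K(KK)))

Working:
  start: II(IK)(SS(KK))(I(KI)(K(KK)))
  →1  I(IK)(SS(KK))(I(KI)(K(KK)))
  →2  IK(SS(KK))(I(KI)(K(KK)))
  →3  K(SS(KK))(I(KI)(K(KK)))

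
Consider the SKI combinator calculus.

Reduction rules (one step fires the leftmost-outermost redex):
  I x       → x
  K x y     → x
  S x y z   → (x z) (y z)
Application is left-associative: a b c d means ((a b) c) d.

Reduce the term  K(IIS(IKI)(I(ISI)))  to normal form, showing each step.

  start: K(IIS(IKI)(I(ISI)))
  [1] K(IS(IKI)(I(ISI)))
  [2] K(S(IKI)(I(ISI)))
  [3] K(S(KI)(I(ISI)))
  [4] K(S(KI)(ISI))
  [5] K(S(KI)(SI))

Answer: normal form = K(S(KI)(SI))  (in 5 steps)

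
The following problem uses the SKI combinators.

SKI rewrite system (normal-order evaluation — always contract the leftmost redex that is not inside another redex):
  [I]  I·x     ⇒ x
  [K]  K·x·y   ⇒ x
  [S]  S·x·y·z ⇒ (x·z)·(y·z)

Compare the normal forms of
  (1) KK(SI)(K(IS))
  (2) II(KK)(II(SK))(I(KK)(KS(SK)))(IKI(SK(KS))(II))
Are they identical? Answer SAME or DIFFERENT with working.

Answer: DIFFERENT — A ⇓ K(KS), B ⇓ K

Reduction:
Term A:
  start: KK(SI)(K(IS))
  →1  K(K(IS))
  →2  K(KS)

Term B:
  start: II(KK)(II(SK))(I(KK)(KS(SK)))(IKI(SK(KS))(II))
  →1  I(KK)(II(SK))(I(KK)(KS(SK)))(IKI(SK(KS))(II))
  →2  KK(II(SK))(I(KK)(KS(SK)))(IKI(SK(KS))(II))
  →3  K(I(KK)(KS(SK)))(IKI(SK(KS))(II))
  →4  I(KK)(KS(SK))
  →5  KK(KS(SK))
  →6  K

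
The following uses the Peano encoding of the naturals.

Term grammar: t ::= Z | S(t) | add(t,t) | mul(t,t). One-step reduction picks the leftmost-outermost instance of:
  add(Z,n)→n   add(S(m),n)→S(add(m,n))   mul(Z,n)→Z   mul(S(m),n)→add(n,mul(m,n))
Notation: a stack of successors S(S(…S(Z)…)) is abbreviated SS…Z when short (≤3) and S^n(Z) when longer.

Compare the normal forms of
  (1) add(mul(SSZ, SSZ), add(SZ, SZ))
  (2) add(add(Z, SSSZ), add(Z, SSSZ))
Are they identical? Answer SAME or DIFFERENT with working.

Answer: SAME — A ⇓ S^6(Z), B ⇓ S^6(Z)

Working:
Term A:
  start: add(mul(SSZ, SSZ), add(SZ, SZ))
  →1  add(add(SSZ, mul(SZ, SSZ)), add(SZ, SZ))
  →2  add(S(add(SZ, mul(SZ, SSZ))), add(SZ, SZ))
  →3  S(add(add(SZ, mul(SZ, SSZ)), add(SZ, SZ)))
  →4  S(add(S(add(Z, mul(SZ, SSZ))), add(SZ, SZ)))
  →5  S(S(add(add(Z, mul(SZ, SSZ)), add(SZ, SZ))))
  →6  S(S(add(mul(SZ, SSZ), add(SZ, SZ))))
  →7  S(S(add(add(SSZ, mul(Z, SSZ)), add(SZ, SZ))))
  →8  S(S(add(S(add(SZ, mul(Z, SSZ))), add(SZ, SZ))))
  →9  S(S(S(add(add(SZ, mul(Z, SSZ)), add(SZ, SZ)))))
  →10  S(S(S(add(S(add(Z, mul(Z, SSZ))), add(SZ, SZ)))))
  →11  S(S(S(S(add(add(Z, mul(Z, SSZ)), add(SZ, SZ))))))
  →12  S(S(S(S(add(mul(Z, SSZ), add(SZ, SZ))))))
  →13  S(S(S(S(add(Z, add(SZ, SZ))))))
  →14  S(S(S(S(add(SZ, SZ)))))
  →15  S(S(S(S(S(add(Z, SZ))))))
  →16  S^6(Z)

Term B:
  start: add(add(Z, SSSZ), add(Z, SSSZ))
  →1  add(SSSZ, add(Z, SSSZ))
  →2  S(add(SSZ, add(Z, SSSZ)))
  →3  S(S(add(SZ, add(Z, SSSZ))))
  →4  S(S(S(add(Z, add(Z, SSSZ)))))
  →5  S(S(S(add(Z, SSSZ))))
  →6  S^6(Z)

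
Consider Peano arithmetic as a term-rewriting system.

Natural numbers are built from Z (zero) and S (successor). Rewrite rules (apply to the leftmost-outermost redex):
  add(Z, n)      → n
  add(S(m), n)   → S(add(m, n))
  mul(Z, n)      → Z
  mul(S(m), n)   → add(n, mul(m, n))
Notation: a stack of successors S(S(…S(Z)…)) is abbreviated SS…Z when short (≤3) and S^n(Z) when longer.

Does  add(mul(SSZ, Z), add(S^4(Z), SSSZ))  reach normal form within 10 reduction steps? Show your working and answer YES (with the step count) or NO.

  start: add(mul(SSZ, Z), add(S^4(Z), SSSZ))
  →1  add(add(Z, mul(SZ, Z)), add(S^4(Z), SSSZ))
  →2  add(mul(SZ, Z), add(S^4(Z), SSSZ))
  →3  add(add(Z, mul(Z, Z)), add(S^4(Z), SSSZ))
  →4  add(mul(Z, Z), add(S^4(Z), SSSZ))
  →5  add(Z, add(S^4(Z), SSSZ))
  →6  add(S^4(Z), SSSZ)
  →7  S(add(SSSZ, SSSZ))
  →8  S(S(add(SSZ, SSSZ)))
  →9  S(S(S(add(SZ, SSSZ))))
  →10  S(S(S(S(add(Z, SSSZ)))))

Answer: NO — after 10 steps the term is S(S(S(S(add(Z, SSSZ))))), not yet normal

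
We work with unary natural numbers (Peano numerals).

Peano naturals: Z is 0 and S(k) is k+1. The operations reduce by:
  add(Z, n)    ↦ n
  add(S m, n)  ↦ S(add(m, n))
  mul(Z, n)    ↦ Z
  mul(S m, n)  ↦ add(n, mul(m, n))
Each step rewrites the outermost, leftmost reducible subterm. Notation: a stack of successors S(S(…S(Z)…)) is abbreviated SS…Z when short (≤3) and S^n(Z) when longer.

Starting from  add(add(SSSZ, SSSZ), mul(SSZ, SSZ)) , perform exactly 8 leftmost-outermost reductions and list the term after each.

  start: add(add(SSSZ, SSSZ), mul(SSZ, SSZ))
  [1] add(S(add(SSZ, SSSZ)), mul(SSZ, SSZ))
  [2] S(add(add(SSZ, SSSZ), mul(SSZ, SSZ)))
  [3] S(add(S(add(SZ, SSSZ)), mul(SSZ, SSZ)))
  [4] S(S(add(add(SZ, SSSZ), mul(SSZ, SSZ))))
  [5] S(S(add(S(add(Z, SSSZ)), mul(SSZ, SSZ))))
  [6] S(S(S(add(add(Z, SSSZ), mul(SSZ, SSZ)))))
  [7] S(S(S(add(SSSZ, mul(SSZ, SSZ)))))
  [8] S(S(S(S(add(SSZ, mul(SSZ, SSZ))))))

Answer: after 8 steps: S(S(S(S(add(SSZ, mul(SSZ, SSZ))))))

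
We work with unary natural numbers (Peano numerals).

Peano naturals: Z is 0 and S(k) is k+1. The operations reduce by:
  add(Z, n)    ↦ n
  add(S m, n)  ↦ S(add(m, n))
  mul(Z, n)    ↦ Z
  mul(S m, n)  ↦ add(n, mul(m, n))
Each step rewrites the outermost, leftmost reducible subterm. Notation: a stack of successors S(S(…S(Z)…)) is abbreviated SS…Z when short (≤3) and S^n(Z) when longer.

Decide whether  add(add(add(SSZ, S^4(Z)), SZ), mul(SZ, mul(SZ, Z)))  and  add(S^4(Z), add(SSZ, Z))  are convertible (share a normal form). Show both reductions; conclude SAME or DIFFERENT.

Term A:
  start: add(add(add(SSZ, S^4(Z)), SZ), mul(SZ, mul(SZ, Z)))
  [1] add(add(S(add(SZ, S^4(Z))), SZ), mul(SZ, mul(SZ, Z)))
  [2] add(S(add(add(SZ, S^4(Z)), SZ)), mul(SZ, mul(SZ, Z)))
  [3] S(add(add(add(SZ, S^4(Z)), SZ), mul(SZ, mul(SZ, Z))))
  [4] S(add(add(S(add(Z, S^4(Z))), SZ), mul(SZ, mul(SZ, Z))))
  [5] S(add(S(add(add(Z, S^4(Z)), SZ)), mul(SZ, mul(SZ, Z))))
  [6] S(S(add(add(add(Z, S^4(Z)), SZ), mul(SZ, mul(SZ, Z)))))
  [7] S(S(add(add(S^4(Z), SZ), mul(SZ, mul(SZ, Z)))))
  [8] S(S(add(S(add(SSSZ, SZ)), mul(SZ, mul(SZ, Z)))))
  [9] S(S(S(add(add(SSSZ, SZ), mul(SZ, mul(SZ, Z))))))
  [10] S(S(S(add(S(add(SSZ, SZ)), mul(SZ, mul(SZ, Z))))))
  [11] S(S(S(S(add(add(SSZ, SZ), mul(SZ, mul(SZ, Z)))))))
  [12] S(S(S(S(add(S(add(SZ, SZ)), mul(SZ, mul(SZ, Z)))))))
  [13] S(S(S(S(S(add(add(SZ, SZ), mul(SZ, mul(SZ, Z))))))))
  [14] S(S(S(S(S(add(S(add(Z, SZ)), mul(SZ, mul(SZ, Z))))))))
  [15] S(S(S(S(S(S(add(add(Z, SZ), mul(SZ, mul(SZ, Z)))))))))
  [16] S(S(S(S(S(S(add(SZ, mul(SZ, mul(SZ, Z)))))))))
  [17] S(S(S(S(S(S(S(add(Z, mul(SZ, mul(SZ, Z))))))))))
  [18] S(S(S(S(S(S(S(mul(SZ, mul(SZ, Z)))))))))
  [19] S(S(S(S(S(S(S(add(mul(SZ, Z), mul(Z, mul(SZ, Z))))))))))
  [20] S(S(S(S(S(S(S(add(add(Z, mul(Z, Z)), mul(Z, mul(SZ, Z))))))))))
  [21] S(S(S(S(S(S(S(add(mul(Z, Z), mul(Z, mul(SZ, Z))))))))))
  [22] S(S(S(S(S(S(S(add(Z, mul(Z, mul(SZ, Z))))))))))
  [23] S(S(S(S(S(S(S(mul(Z, mul(SZ, Z)))))))))
  [24] S^7(Z)

Term B:
  start: add(S^4(Z), add(SSZ, Z))
  [1] S(add(SSSZ, add(SSZ, Z)))
  [2] S(S(add(SSZ, add(SSZ, Z))))
  [3] S(S(S(add(SZ, add(SSZ, Z)))))
  [4] S(S(S(S(add(Z, add(SSZ, Z))))))
  [5] S(S(S(S(add(SSZ, Z)))))
  [6] S(S(S(S(S(add(SZ, Z))))))
  [7] S(S(S(S(S(S(add(Z, Z)))))))
  [8] S^6(Z)

Answer: DIFFERENT — A ⇓ S^7(Z), B ⇓ S^6(Z)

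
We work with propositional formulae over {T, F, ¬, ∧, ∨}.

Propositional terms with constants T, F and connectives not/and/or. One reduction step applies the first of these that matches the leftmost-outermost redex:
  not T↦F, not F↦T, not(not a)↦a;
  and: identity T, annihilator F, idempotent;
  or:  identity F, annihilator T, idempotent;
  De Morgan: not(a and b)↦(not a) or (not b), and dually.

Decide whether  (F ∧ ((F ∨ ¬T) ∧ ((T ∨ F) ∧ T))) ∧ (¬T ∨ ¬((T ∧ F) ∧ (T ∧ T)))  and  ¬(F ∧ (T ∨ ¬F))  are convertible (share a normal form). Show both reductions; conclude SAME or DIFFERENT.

Term A:
  start: (F ∧ ((F ∨ ¬T) ∧ ((T ∨ F) ∧ T))) ∧ (¬T ∨ ¬((T ∧ F) ∧ (T ∧ T)))
  step 1: F ∧ (¬T ∨ ¬((T ∧ F) ∧ (T ∧ T)))
  step 2: F

Term B:
  start: ¬(F ∧ (T ∨ ¬F))
  step 1: ¬F ∨ ¬(T ∨ ¬F)
  step 2: T ∨ ¬(T ∨ ¬F)
  step 3: T

Answer: DIFFERENT — A ⇓ F, B ⇓ T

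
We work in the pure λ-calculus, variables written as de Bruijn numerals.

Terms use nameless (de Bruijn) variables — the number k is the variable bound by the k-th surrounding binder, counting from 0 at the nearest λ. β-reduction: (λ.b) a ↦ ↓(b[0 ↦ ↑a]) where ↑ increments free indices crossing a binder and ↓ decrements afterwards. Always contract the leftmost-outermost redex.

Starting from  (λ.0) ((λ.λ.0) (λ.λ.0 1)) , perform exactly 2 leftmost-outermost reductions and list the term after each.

Answer: after 2 steps: λ.0

Reduction:
  start: (λ.0) ((λ.λ.0) (λ.λ.0 1))
  [1] (λ.λ.0) (λ.λ.0 1)
  [2] λ.0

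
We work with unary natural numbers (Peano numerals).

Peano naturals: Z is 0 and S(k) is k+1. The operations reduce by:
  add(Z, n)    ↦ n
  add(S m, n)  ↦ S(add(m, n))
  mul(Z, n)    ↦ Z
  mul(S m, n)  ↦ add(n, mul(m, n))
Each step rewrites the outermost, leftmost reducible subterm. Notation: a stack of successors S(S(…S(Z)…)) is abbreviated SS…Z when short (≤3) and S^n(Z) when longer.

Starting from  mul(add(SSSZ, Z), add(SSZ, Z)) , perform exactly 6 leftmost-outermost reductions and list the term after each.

Answer: after 6 steps: S(S(add(add(Z, Z), mul(add(SSZ, Z), add(SSZ, Z)))))

Working:
  start: mul(add(SSSZ, Z), add(SSZ, Z))
  →1  mul(S(add(SSZ, Z)), add(SSZ, Z))
  →2  add(add(SSZ, Z), mul(add(SSZ, Z), add(SSZ, Z)))
  →3  add(S(add(SZ, Z)), mul(add(SSZ, Z), add(SSZ, Z)))
  →4  S(add(add(SZ, Z), mul(add(SSZ, Z), add(SSZ, Z))))
  →5  S(add(S(add(Z, Z)), mul(add(SSZ, Z), add(SSZ, Z))))
  →6  S(S(add(add(Z, Z), mul(add(SSZ, Z), add(SSZ, Z)))))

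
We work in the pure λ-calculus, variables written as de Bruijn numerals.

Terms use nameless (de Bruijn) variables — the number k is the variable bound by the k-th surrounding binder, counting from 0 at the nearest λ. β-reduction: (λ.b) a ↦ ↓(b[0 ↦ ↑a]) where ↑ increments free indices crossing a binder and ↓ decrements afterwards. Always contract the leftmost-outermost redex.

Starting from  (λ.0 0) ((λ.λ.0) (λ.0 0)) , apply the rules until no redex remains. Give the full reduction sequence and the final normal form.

  start: (λ.0 0) ((λ.λ.0) (λ.0 0))
  step 1: (λ.λ.0) (λ.0 0) ((λ.λ.0) (λ.0 0))
  step 2: (λ.0) ((λ.λ.0) (λ.0 0))
  step 3: (λ.λ.0) (λ.0 0)
  step 4: λ.0

Answer: normal form = λ.0  (in 4 steps)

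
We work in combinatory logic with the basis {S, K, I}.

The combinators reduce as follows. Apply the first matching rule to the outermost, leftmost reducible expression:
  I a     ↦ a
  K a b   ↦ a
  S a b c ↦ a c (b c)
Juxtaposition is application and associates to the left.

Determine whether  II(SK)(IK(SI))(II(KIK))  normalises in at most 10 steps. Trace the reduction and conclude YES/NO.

Answer: YES — reaches normal form I in 7 ≤ 10 steps

Derivation:
  start: II(SK)(IK(SI))(II(KIK))
  step 1: I(SK)(IK(SI))(II(KIK))
  step 2: SK(IK(SI))(II(KIK))
  step 3: K(II(KIK))(IK(SI)(II(KIK)))
  step 4: II(KIK)
  step 5: I(KIK)
  step 6: KIK
  step 7: I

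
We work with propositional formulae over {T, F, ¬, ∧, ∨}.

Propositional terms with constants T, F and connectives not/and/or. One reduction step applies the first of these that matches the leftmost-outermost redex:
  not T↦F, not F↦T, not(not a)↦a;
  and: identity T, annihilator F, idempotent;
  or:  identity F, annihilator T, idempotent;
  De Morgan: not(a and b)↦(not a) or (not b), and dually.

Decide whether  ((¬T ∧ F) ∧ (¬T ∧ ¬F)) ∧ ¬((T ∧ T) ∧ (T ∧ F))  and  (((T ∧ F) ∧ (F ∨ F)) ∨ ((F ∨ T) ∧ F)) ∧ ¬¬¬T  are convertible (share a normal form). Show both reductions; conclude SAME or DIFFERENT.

Answer: SAME — A ⇓ F, B ⇓ F

Derivation:
Term A:
  start: ((¬T ∧ F) ∧ (¬T ∧ ¬F)) ∧ ¬((T ∧ T) ∧ (T ∧ F))
  →1  (F ∧ (¬T ∧ ¬F)) ∧ ¬((T ∧ T) ∧ (T ∧ F))
  →2  F ∧ ¬((T ∧ T) ∧ (T ∧ F))
  →3  F

Term B:
  start: (((T ∧ F) ∧ (F ∨ F)) ∨ ((F ∨ T) ∧ F)) ∧ ¬¬¬T
  →1  ((F ∧ (F ∨ F)) ∨ ((F ∨ T) ∧ F)) ∧ ¬¬¬T
  →2  (F ∨ ((F ∨ T) ∧ F)) ∧ ¬¬¬T
  →3  ((F ∨ T) ∧ F) ∧ ¬¬¬T
  →4  F ∧ ¬¬¬T
  →5  F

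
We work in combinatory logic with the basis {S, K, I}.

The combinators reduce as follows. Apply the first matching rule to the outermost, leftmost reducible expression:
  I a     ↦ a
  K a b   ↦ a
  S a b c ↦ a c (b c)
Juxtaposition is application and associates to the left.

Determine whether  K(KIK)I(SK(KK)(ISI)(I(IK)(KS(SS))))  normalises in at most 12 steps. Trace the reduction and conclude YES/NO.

  start: K(KIK)I(SK(KK)(ISI)(I(IK)(KS(SS))))
  →1  KIK(SK(KK)(ISI)(I(IK)(KS(SS))))
  →2  I(SK(KK)(ISI)(I(IK)(KS(SS))))
  →3  SK(KK)(ISI)(I(IK)(KS(SS)))
  →4  K(ISI)(KK(ISI))(I(IK)(KS(SS)))
  →5  ISI(I(IK)(KS(SS)))
  →6  SI(I(IK)(KS(SS)))
  →7  SI(IK(KS(SS)))
  →8  SI(K(KS(SS)))
  →9  SI(KS)

Answer: YES — reaches normal form SI(KS) in 9 ≤ 12 steps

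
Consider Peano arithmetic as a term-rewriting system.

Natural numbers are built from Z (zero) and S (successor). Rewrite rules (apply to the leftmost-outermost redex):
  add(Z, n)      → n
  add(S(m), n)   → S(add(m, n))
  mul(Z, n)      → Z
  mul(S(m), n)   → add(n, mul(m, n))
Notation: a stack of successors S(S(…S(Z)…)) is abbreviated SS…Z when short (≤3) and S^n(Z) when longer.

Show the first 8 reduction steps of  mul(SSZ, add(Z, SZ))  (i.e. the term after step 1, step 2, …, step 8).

  start: mul(SSZ, add(Z, SZ))
  [1] add(add(Z, SZ), mul(SZ, add(Z, SZ)))
  [2] add(SZ, mul(SZ, add(Z, SZ)))
  [3] S(add(Z, mul(SZ, add(Z, SZ))))
  [4] S(mul(SZ, add(Z, SZ)))
  [5] S(add(add(Z, SZ), mul(Z, add(Z, SZ))))
  [6] S(add(SZ, mul(Z, add(Z, SZ))))
  [7] S(S(add(Z, mul(Z, add(Z, SZ)))))
  [8] S(S(mul(Z, add(Z, SZ))))

Answer: after 8 steps: S(S(mul(Z, add(Z, SZ))))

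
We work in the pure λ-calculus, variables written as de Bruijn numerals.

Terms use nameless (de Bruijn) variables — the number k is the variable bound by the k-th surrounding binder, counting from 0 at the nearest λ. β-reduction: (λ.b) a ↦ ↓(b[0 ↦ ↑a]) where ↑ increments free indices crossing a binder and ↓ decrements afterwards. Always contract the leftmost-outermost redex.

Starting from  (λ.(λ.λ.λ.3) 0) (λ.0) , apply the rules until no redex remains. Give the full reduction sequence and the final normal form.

Answer: normal form = λ.λ.λ.0  (in 2 steps)

Reduction:
  start: (λ.(λ.λ.λ.3) 0) (λ.0)
  →1  (λ.λ.λ.λ.0) (λ.0)
  →2  λ.λ.λ.0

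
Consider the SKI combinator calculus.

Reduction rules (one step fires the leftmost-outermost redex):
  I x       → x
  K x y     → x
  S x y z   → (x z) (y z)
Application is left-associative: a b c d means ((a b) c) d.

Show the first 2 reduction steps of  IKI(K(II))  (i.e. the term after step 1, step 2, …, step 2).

Answer: after 2 steps: I

Reduction:
  start: IKI(K(II))
  step 1: KI(K(II))
  step 2: I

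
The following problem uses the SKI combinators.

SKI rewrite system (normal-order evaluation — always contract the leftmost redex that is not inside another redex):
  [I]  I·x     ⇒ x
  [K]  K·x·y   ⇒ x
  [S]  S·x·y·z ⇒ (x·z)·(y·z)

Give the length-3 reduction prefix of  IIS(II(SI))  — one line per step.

Answer: after 3 steps: S(I(SI))

Derivation:
  start: IIS(II(SI))
  step 1: IS(II(SI))
  step 2: S(II(SI))
  step 3: S(I(SI))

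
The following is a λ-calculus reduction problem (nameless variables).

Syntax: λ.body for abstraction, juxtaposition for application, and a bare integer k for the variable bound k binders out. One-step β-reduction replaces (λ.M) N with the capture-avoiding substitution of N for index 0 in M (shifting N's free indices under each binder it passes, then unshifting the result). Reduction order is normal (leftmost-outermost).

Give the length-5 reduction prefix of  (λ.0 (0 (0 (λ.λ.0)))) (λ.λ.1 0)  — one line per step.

Answer: after 5 steps: λ.(λ.(λ.λ.0) 0) 0

Working:
  start: (λ.0 (0 (0 (λ.λ.0)))) (λ.λ.1 0)
  [1] (λ.λ.1 0) ((λ.λ.1 0) ((λ.λ.1 0) (λ.λ.0)))
  [2] λ.(λ.λ.1 0) ((λ.λ.1 0) (λ.λ.0)) 0
  [3] λ.(λ.(λ.λ.1 0) (λ.λ.0) 0) 0
  [4] λ.(λ.λ.1 0) (λ.λ.0) 0
  [5] λ.(λ.(λ.λ.0) 0) 0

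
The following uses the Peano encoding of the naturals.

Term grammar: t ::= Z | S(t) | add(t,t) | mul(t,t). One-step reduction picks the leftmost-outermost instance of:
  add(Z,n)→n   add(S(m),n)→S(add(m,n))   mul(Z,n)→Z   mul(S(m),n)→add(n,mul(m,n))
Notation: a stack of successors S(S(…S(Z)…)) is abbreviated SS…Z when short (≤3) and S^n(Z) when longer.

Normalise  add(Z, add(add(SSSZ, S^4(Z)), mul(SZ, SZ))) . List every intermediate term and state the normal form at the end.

Answer: normal form = S^8(Z)  (in 17 steps)

Reduction:
  start: add(Z, add(add(SSSZ, S^4(Z)), mul(SZ, SZ)))
  step 1: add(add(SSSZ, S^4(Z)), mul(SZ, SZ))
  step 2: add(S(add(SSZ, S^4(Z))), mul(SZ, SZ))
  step 3: S(add(add(SSZ, S^4(Z)), mul(SZ, SZ)))
  step 4: S(add(S(add(SZ, S^4(Z))), mul(SZ, SZ)))
  step 5: S(S(add(add(SZ, S^4(Z)), mul(SZ, SZ))))
  step 6: S(S(add(S(add(Z, S^4(Z))), mul(SZ, SZ))))
  step 7: S(S(S(add(add(Z, S^4(Z)), mul(SZ, SZ)))))
  step 8: S(S(S(add(S^4(Z), mul(SZ, SZ)))))
  step 9: S(S(S(S(add(SSSZ, mul(SZ, SZ))))))
  step 10: S(S(S(S(S(add(SSZ, mul(SZ, SZ)))))))
  step 11: S(S(S(S(S(S(add(SZ, mul(SZ, SZ))))))))
  step 12: S(S(S(S(S(S(S(add(Z, mul(SZ, SZ)))))))))
  step 13: S(S(S(S(S(S(S(mul(SZ, SZ))))))))
  step 14: S(S(S(S(S(S(S(add(SZ, mul(Z, SZ)))))))))
  step 15: S(S(S(S(S(S(S(S(add(Z, mul(Z, SZ))))))))))
  step 16: S(S(S(S(S(S(S(S(mul(Z, SZ)))))))))
  step 17: S^8(Z)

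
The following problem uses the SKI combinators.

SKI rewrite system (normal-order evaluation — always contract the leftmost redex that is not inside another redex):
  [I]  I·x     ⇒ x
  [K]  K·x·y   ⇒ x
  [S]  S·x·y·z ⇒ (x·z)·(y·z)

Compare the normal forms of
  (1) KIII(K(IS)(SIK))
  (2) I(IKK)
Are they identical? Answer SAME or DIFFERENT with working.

Answer: DIFFERENT — A ⇓ S, B ⇓ KK

Reduction:
Term A:
  start: KIII(K(IS)(SIK))
  →1  II(K(IS)(SIK))
  →2  I(K(IS)(SIK))
  →3  K(IS)(SIK)
  →4  IS
  →5  S

Term B:
  start: I(IKK)
  →1  IKK
  →2  KK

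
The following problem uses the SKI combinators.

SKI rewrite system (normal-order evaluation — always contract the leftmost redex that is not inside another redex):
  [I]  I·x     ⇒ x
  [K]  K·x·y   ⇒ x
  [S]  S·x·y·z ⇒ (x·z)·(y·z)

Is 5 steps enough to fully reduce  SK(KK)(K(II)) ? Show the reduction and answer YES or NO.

  start: SK(KK)(K(II))
  →1  K(K(II))(KK(K(II)))
  →2  K(II)
  →3  KI

Answer: YES — reaches normal form KI in 3 ≤ 5 steps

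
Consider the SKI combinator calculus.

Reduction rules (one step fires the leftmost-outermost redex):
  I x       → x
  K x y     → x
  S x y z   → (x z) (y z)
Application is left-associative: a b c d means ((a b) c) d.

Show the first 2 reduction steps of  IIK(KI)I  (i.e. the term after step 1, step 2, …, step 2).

Answer: after 2 steps: K(KI)I

Derivation:
  start: IIK(KI)I
  step 1: IK(KI)I
  step 2: K(KI)I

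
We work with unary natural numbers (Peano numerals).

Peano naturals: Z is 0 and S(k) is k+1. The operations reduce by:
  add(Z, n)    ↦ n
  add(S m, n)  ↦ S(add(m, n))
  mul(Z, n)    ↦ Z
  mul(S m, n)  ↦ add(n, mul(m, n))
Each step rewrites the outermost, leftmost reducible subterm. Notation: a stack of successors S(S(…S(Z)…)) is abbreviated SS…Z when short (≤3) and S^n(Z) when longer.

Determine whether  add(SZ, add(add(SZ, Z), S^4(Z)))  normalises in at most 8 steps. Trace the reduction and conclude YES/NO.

  start: add(SZ, add(add(SZ, Z), S^4(Z)))
  →1  S(add(Z, add(add(SZ, Z), S^4(Z))))
  →2  S(add(add(SZ, Z), S^4(Z)))
  →3  S(add(S(add(Z, Z)), S^4(Z)))
  →4  S(S(add(add(Z, Z), S^4(Z))))
  →5  S(S(add(Z, S^4(Z))))
  →6  S^6(Z)

Answer: YES — reaches normal form S^6(Z) in 6 ≤ 8 steps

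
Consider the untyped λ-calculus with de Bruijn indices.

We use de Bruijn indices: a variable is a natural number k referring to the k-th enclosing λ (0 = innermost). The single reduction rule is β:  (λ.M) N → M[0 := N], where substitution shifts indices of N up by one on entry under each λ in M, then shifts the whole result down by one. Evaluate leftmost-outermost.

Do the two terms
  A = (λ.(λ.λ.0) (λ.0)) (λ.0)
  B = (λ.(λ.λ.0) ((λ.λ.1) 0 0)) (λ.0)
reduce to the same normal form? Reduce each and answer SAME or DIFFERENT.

Term A:
  start: (λ.(λ.λ.0) (λ.0)) (λ.0)
  [1] (λ.λ.0) (λ.0)
  [2] λ.0

Term B:
  start: (λ.(λ.λ.0) ((λ.λ.1) 0 0)) (λ.0)
  [1] (λ.λ.0) ((λ.λ.1) (λ.0) (λ.0))
  [2] λ.0

Answer: SAME — A ⇓ λ.0, B ⇓ λ.0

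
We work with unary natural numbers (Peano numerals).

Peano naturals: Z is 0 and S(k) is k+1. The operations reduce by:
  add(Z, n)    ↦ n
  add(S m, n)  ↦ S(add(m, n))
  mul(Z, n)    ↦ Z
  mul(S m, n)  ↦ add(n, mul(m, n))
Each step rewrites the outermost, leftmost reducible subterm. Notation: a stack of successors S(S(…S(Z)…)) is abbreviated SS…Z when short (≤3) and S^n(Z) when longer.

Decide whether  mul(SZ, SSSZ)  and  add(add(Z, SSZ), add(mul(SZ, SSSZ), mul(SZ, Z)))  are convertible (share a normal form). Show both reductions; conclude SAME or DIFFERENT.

Answer: DIFFERENT — A ⇓ SSSZ, B ⇓ S^5(Z)

Reduction:
Term A:
  start: mul(SZ, SSSZ)
  step 1: add(SSSZ, mul(Z, SSSZ))
  step 2: S(add(SSZ, mul(Z, SSSZ)))
  step 3: S(S(add(SZ, mul(Z, SSSZ))))
  step 4: S(S(S(add(Z, mul(Z, SSSZ)))))
  step 5: S(S(S(mul(Z, SSSZ))))
  step 6: SSSZ

Term B:
  start: add(add(Z, SSZ), add(mul(SZ, SSSZ), mul(SZ, Z)))
  step 1: add(SSZ, add(mul(SZ, SSSZ), mul(SZ, Z)))
  step 2: S(add(SZ, add(mul(SZ, SSSZ), mul(SZ, Z))))
  step 3: S(S(add(Z, add(mul(SZ, SSSZ), mul(SZ, Z)))))
  step 4: S(S(add(mul(SZ, SSSZ), mul(SZ, Z))))
  step 5: S(S(add(add(SSSZ, mul(Z, SSSZ)), mul(SZ, Z))))
  step 6: S(S(add(S(add(SSZ, mul(Z, SSSZ))), mul(SZ, Z))))
  step 7: S(S(S(add(add(SSZ, mul(Z, SSSZ)), mul(SZ, Z)))))
  step 8: S(S(S(add(S(add(SZ, mul(Z, SSSZ))), mul(SZ, Z)))))
  step 9: S(S(S(S(add(add(SZ, mul(Z, SSSZ)), mul(SZ, Z))))))
  step 10: S(S(S(S(add(S(add(Z, mul(Z, SSSZ))), mul(SZ, Z))))))
  step 11: S(S(S(S(S(add(add(Z, mul(Z, SSSZ)), mul(SZ, Z)))))))
  step 12: S(S(S(S(S(add(mul(Z, SSSZ), mul(SZ, Z)))))))
  step 13: S(S(S(S(S(add(Z, mul(SZ, Z)))))))
  step 14: S(S(S(S(S(mul(SZ, Z))))))
  step 15: S(S(S(S(S(add(Z, mul(Z, Z)))))))
  step 16: S(S(S(S(S(mul(Z, Z))))))
  step 17: S^5(Z)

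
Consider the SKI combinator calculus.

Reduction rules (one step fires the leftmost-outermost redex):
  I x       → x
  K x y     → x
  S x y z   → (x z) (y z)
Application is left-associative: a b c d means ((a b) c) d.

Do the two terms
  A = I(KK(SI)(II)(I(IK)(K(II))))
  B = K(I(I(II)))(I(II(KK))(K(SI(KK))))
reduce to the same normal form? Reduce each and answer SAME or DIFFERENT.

Answer: SAME — A ⇓ I, B ⇓ I

Working:
Term A:
  start: I(KK(SI)(II)(I(IK)(K(II))))
  →1  KK(SI)(II)(I(IK)(K(II)))
  →2  K(II)(I(IK)(K(II)))
  →3  II
  →4  I

Term B:
  start: K(I(I(II)))(I(II(KK))(K(SI(KK))))
  →1  I(I(II))
  →2  I(II)
  →3  II
  →4  I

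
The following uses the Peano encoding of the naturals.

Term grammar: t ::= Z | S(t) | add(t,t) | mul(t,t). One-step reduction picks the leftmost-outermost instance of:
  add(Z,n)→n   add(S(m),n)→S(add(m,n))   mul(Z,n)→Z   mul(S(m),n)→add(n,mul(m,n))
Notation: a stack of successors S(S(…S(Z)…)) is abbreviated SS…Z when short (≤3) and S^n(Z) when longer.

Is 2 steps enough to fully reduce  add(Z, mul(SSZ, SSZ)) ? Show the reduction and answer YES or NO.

  start: add(Z, mul(SSZ, SSZ))
  step 1: mul(SSZ, SSZ)
  step 2: add(SSZ, mul(SZ, SSZ))

Answer: NO — after 2 steps the term is add(SSZ, mul(SZ, SSZ)), not yet normal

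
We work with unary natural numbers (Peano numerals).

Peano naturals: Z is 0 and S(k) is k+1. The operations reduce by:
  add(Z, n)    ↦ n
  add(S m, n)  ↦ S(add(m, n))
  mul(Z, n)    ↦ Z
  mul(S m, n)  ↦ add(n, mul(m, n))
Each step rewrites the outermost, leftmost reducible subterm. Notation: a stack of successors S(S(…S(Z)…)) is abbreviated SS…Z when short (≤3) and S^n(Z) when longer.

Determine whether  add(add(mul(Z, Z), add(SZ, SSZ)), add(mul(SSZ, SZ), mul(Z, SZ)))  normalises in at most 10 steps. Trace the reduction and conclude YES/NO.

  start: add(add(mul(Z, Z), add(SZ, SSZ)), add(mul(SSZ, SZ), mul(Z, SZ)))
  →1  add(add(Z, add(SZ, SSZ)), add(mul(SSZ, SZ), mul(Z, SZ)))
  →2  add(add(SZ, SSZ), add(mul(SSZ, SZ), mul(Z, SZ)))
  →3  add(S(add(Z, SSZ)), add(mul(SSZ, SZ), mul(Z, SZ)))
  →4  S(add(add(Z, SSZ), add(mul(SSZ, SZ), mul(Z, SZ))))
  →5  S(add(SSZ, add(mul(SSZ, SZ), mul(Z, SZ))))
  →6  S(S(add(SZ, add(mul(SSZ, SZ), mul(Z, SZ)))))
  →7  S(S(S(add(Z, add(mul(SSZ, SZ), mul(Z, SZ))))))
  →8  S(S(S(add(mul(SSZ, SZ), mul(Z, SZ)))))
  →9  S(S(S(add(add(SZ, mul(SZ, SZ)), mul(Z, SZ)))))
  →10  S(S(S(add(S(add(Z, mul(SZ, SZ))), mul(Z, SZ)))))

Answer: NO — after 10 steps the term is S(S(S(add(S(add(Z, mul(SZ, SZ))), mul(Z, SZ))))), not yet normal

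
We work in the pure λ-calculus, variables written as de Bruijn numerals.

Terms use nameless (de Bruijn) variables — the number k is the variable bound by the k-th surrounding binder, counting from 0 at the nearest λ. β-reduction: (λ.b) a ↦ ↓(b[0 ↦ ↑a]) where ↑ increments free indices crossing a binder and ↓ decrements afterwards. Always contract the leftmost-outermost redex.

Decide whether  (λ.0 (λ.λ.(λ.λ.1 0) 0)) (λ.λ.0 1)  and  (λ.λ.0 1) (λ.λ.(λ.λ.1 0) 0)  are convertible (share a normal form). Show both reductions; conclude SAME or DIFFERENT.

Answer: SAME — A ⇓ λ.0 (λ.λ.λ.1 0), B ⇓ λ.0 (λ.λ.λ.1 0)

Working:
Term A:
  start: (λ.0 (λ.λ.(λ.λ.1 0) 0)) (λ.λ.0 1)
  →1  (λ.λ.0 1) (λ.λ.(λ.λ.1 0) 0)
  →2  λ.0 (λ.λ.(λ.λ.1 0) 0)
  →3  λ.0 (λ.λ.λ.1 0)

Term B:
  start: (λ.λ.0 1) (λ.λ.(λ.λ.1 0) 0)
  →1  λ.0 (λ.λ.(λ.λ.1 0) 0)
  →2  λ.0 (λ.λ.λ.1 0)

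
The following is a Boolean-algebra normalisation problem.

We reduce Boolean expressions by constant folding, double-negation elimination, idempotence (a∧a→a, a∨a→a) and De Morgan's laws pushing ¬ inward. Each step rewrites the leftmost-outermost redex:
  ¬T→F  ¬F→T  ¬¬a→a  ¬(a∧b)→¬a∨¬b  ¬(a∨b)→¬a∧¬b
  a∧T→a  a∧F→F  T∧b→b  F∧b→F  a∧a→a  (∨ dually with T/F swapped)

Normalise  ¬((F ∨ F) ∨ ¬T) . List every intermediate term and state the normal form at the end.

Answer: normal form = T  (in 6 steps)

Working:
  start: ¬((F ∨ F) ∨ ¬T)
  →1  ¬(F ∨ F) ∧ ¬¬T
  →2  (¬F ∧ ¬F) ∧ ¬¬T
  →3  ¬F ∧ ¬¬T
  →4  T ∧ ¬¬T
  →5  ¬¬T
  →6  T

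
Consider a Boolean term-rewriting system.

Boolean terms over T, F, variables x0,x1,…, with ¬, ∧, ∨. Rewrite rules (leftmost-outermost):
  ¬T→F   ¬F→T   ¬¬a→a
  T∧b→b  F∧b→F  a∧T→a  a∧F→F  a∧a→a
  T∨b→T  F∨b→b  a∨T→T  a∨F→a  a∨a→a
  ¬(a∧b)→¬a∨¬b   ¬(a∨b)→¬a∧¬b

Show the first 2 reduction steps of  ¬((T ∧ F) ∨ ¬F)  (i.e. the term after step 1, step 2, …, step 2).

  start: ¬((T ∧ F) ∨ ¬F)
  →1  ¬(T ∧ F) ∧ ¬¬F
  →2  (¬T ∨ ¬F) ∧ ¬¬F

Answer: after 2 steps: (¬T ∨ ¬F) ∧ ¬¬F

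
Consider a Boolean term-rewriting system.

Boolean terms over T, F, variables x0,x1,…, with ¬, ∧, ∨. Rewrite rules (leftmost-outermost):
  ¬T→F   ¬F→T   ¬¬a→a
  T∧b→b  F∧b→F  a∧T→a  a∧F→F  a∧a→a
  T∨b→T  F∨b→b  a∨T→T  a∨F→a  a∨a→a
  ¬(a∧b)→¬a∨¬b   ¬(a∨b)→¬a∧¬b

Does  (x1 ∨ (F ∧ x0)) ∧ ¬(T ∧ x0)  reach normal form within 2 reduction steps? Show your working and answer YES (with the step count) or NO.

  start: (x1 ∨ (F ∧ x0)) ∧ ¬(T ∧ x0)
  →1  (x1 ∨ F) ∧ ¬(T ∧ x0)
  →2  x1 ∧ ¬(T ∧ x0)

Answer: NO — after 2 steps the term is x1 ∧ ¬(T ∧ x0), not yet normal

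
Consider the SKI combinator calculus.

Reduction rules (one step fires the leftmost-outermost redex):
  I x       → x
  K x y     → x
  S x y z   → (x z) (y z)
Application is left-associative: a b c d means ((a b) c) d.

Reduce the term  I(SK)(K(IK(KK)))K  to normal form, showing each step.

Answer: normal form = K  (in 3 steps)

Working:
  start: I(SK)(K(IK(KK)))K
  step 1: SK(K(IK(KK)))K
  step 2: KK(K(IK(KK))K)
  step 3: K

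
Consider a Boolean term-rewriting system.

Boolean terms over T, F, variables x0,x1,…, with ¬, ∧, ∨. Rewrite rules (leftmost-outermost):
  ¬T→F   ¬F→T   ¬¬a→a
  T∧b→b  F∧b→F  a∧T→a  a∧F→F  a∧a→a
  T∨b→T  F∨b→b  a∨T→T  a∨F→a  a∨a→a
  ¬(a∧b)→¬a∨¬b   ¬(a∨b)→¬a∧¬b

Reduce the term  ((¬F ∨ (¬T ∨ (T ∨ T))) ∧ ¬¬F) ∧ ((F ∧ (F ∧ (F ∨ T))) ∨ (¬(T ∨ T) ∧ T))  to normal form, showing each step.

  start: ((¬F ∨ (¬T ∨ (T ∨ T))) ∧ ¬¬F) ∧ ((F ∧ (F ∧ (F ∨ T))) ∨ (¬(T ∨ T) ∧ T))
  →1  ((T ∨ (¬T ∨ (T ∨ T))) ∧ ¬¬F) ∧ ((F ∧ (F ∧ (F ∨ T))) ∨ (¬(T ∨ T) ∧ T))
  →2  (T ∧ ¬¬F) ∧ ((F ∧ (F ∧ (F ∨ T))) ∨ (¬(T ∨ T) ∧ T))
  →3  ¬¬F ∧ ((F ∧ (F ∧ (F ∨ T))) ∨ (¬(T ∨ T) ∧ T))
  →4  F ∧ ((F ∧ (F ∧ (F ∨ T))) ∨ (¬(T ∨ T) ∧ T))
  →5  F

Answer: normal form = F  (in 5 steps)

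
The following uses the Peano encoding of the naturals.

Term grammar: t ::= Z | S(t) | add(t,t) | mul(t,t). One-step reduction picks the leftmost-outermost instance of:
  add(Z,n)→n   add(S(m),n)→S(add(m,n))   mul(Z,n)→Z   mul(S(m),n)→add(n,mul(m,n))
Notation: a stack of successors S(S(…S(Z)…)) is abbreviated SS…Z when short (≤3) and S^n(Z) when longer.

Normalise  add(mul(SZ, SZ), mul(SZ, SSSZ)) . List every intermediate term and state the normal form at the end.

  start: add(mul(SZ, SZ), mul(SZ, SSSZ))
  [1] add(add(SZ, mul(Z, SZ)), mul(SZ, SSSZ))
  [2] add(S(add(Z, mul(Z, SZ))), mul(SZ, SSSZ))
  [3] S(add(add(Z, mul(Z, SZ)), mul(SZ, SSSZ)))
  [4] S(add(mul(Z, SZ), mul(SZ, SSSZ)))
  [5] S(add(Z, mul(SZ, SSSZ)))
  [6] S(mul(SZ, SSSZ))
  [7] S(add(SSSZ, mul(Z, SSSZ)))
  [8] S(S(add(SSZ, mul(Z, SSSZ))))
  [9] S(S(S(add(SZ, mul(Z, SSSZ)))))
  [10] S(S(S(S(add(Z, mul(Z, SSSZ))))))
  [11] S(S(S(S(mul(Z, SSSZ)))))
  [12] S^4(Z)

Answer: normal form = S^4(Z)  (in 12 steps)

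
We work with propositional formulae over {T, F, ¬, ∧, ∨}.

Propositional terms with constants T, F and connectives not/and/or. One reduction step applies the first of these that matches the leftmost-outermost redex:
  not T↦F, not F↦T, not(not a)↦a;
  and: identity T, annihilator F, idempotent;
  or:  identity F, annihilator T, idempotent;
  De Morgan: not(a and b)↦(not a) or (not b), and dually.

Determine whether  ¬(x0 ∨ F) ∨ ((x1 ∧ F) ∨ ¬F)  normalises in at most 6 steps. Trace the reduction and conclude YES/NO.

Answer: NO — after 6 steps the term is ¬x0 ∨ T, not yet normal

Reduction:
  start: ¬(x0 ∨ F) ∨ ((x1 ∧ F) ∨ ¬F)
  →1  (¬x0 ∧ ¬F) ∨ ((x1 ∧ F) ∨ ¬F)
  →2  (¬x0 ∧ T) ∨ ((x1 ∧ F) ∨ ¬F)
  →3  ¬x0 ∨ ((x1 ∧ F) ∨ ¬F)
  →4  ¬x0 ∨ (F ∨ ¬F)
  →5  ¬x0 ∨ ¬F
  →6  ¬x0 ∨ T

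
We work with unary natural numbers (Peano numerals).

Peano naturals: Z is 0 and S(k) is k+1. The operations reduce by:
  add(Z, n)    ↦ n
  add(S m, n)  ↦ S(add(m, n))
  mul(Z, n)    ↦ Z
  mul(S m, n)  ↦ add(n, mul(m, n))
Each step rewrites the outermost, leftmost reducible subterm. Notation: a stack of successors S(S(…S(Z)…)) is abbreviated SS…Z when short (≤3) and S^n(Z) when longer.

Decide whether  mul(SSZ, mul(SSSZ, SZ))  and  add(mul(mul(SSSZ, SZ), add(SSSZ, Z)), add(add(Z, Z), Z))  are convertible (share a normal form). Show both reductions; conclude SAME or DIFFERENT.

Term A:
  start: mul(SSZ, mul(SSSZ, SZ))
  [1] add(mul(SSSZ, SZ), mul(SZ, mul(SSSZ, SZ)))
  [2] add(add(SZ, mul(SSZ, SZ)), mul(SZ, mul(SSSZ, SZ)))
  [3] add(S(add(Z, mul(SSZ, SZ))), mul(SZ, mul(SSSZ, SZ)))
  [4] S(add(add(Z, mul(SSZ, SZ)), mul(SZ, mul(SSSZ, SZ))))
  [5] S(add(mul(SSZ, SZ), mul(SZ, mul(SSSZ, SZ))))
  [6] S(add(add(SZ, mul(SZ, SZ)), mul(SZ, mul(SSSZ, SZ))))
  [7] S(add(S(add(Z, mul(SZ, SZ))), mul(SZ, mul(SSSZ, SZ))))
  [8] S(S(add(add(Z, mul(SZ, SZ)), mul(SZ, mul(SSSZ, SZ)))))
  [9] S(S(add(mul(SZ, SZ), mul(SZ, mul(SSSZ, SZ)))))
  [10] S(S(add(add(SZ, mul(Z, SZ)), mul(SZ, mul(SSSZ, SZ)))))
  [11] S(S(add(S(add(Z, mul(Z, SZ))), mul(SZ, mul(SSSZ, SZ)))))
  [12] S(S(S(add(add(Z, mul(Z, SZ)), mul(SZ, mul(SSSZ, SZ))))))
  [13] S(S(S(add(mul(Z, SZ), mul(SZ, mul(SSSZ, SZ))))))
  [14] S(S(S(add(Z, mul(SZ, mul(SSSZ, SZ))))))
  [15] S(S(S(mul(SZ, mul(SSSZ, SZ)))))
  [16] S(S(S(add(mul(SSSZ, SZ), mul(Z, mul(SSSZ, SZ))))))
  [17] S(S(S(add(add(SZ, mul(SSZ, SZ)), mul(Z, mul(SSSZ, SZ))))))
  [18] S(S(S(add(S(add(Z, mul(SSZ, SZ))), mul(Z, mul(SSSZ, SZ))))))
  [19] S(S(S(S(add(add(Z, mul(SSZ, SZ)), mul(Z, mul(SSSZ, SZ)))))))
  [20] S(S(S(S(add(mul(SSZ, SZ), mul(Z, mul(SSSZ, SZ)))))))
  [21] S(S(S(S(add(add(SZ, mul(SZ, SZ)), mul(Z, mul(SSSZ, SZ)))))))
  [22] S(S(S(S(add(S(add(Z, mul(SZ, SZ))), mul(Z, mul(SSSZ, SZ)))))))
  [23] S(S(S(S(S(add(add(Z, mul(SZ, SZ)), mul(Z, mul(SSSZ, SZ))))))))
  [24] S(S(S(S(S(add(mul(SZ, SZ), mul(Z, mul(SSSZ, SZ))))))))
  [25] S(S(S(S(S(add(add(SZ, mul(Z, SZ)), mul(Z, mul(SSSZ, SZ))))))))
  [26] S(S(S(S(S(add(S(add(Z, mul(Z, SZ))), mul(Z, mul(SSSZ, SZ))))))))
  [27] S(S(S(S(S(S(add(add(Z, mul(Z, SZ)), mul(Z, mul(SSSZ, SZ)))))))))
  [28] S(S(S(S(S(S(add(mul(Z, SZ), mul(Z, mul(SSSZ, SZ)))))))))
  [29] S(S(S(S(S(S(add(Z, mul(Z, mul(SSSZ, SZ)))))))))
  [30] S(S(S(S(S(S(mul(Z, mul(SSSZ, SZ))))))))
  [31] S^6(Z)

Term B:
  start: add(mul(mul(SSSZ, SZ), add(SSSZ, Z)), add(add(Z, Z), Z))
  [1] add(mul(add(SZ, mul(SSZ, SZ)), add(SSSZ, Z)), add(add(Z, Z), Z))
  [2] add(mul(S(add(Z, mul(SSZ, SZ))), add(SSSZ, Z)), add(add(Z, Z), Z))
  [3] add(add(add(SSSZ, Z), mul(add(Z, mul(SSZ, SZ)), add(SSSZ, Z))), add(add(Z, Z), Z))
  [4] add(add(S(add(SSZ, Z)), mul(add(Z, mul(SSZ, SZ)), add(SSSZ, Z))), add(add(Z, Z), Z))
  [5] add(S(add(add(SSZ, Z), mul(add(Z, mul(SSZ, SZ)), add(SSSZ, Z)))), add(add(Z, Z), Z))
  [6] S(add(add(add(SSZ, Z), mul(add(Z, mul(SSZ, SZ)), add(SSSZ, Z))), add(add(Z, Z), Z)))
  [7] S(add(add(S(add(SZ, Z)), mul(add(Z, mul(SSZ, SZ)), add(SSSZ, Z))), add(add(Z, Z), Z)))
  [8] S(add(S(add(add(SZ, Z), mul(add(Z, mul(SSZ, SZ)), add(SSSZ, Z)))), add(add(Z, Z), Z)))
  [9] S(S(add(add(add(SZ, Z), mul(add(Z, mul(SSZ, SZ)), add(SSSZ, Z))), add(add(Z, Z), Z))))
  [10] S(S(add(add(S(add(Z, Z)), mul(add(Z, mul(SSZ, SZ)), add(SSSZ, Z))), add(add(Z, Z), Z))))
  [11] S(S(add(S(add(add(Z, Z), mul(add(Z, mul(SSZ, SZ)), add(SSSZ, Z)))), add(add(Z, Z), Z))))
  [12] S(S(S(add(add(add(Z, Z), mul(add(Z, mul(SSZ, SZ)), add(SSSZ, Z))), add(add(Z, Z), Z)))))
  [13] S(S(S(add(add(Z, mul(add(Z, mul(SSZ, SZ)), add(SSSZ, Z))), add(add(Z, Z), Z)))))
  [14] S(S(S(add(mul(add(Z, mul(SSZ, SZ)), add(SSSZ, Z)), add(add(Z, Z), Z)))))
  [15] S(S(S(add(mul(mul(SSZ, SZ), add(SSSZ, Z)), add(add(Z, Z), Z)))))
  [16] S(S(S(add(mul(add(SZ, mul(SZ, SZ)), add(SSSZ, Z)), add(add(Z, Z), Z)))))
  [17] S(S(S(add(mul(S(add(Z, mul(SZ, SZ))), add(SSSZ, Z)), add(add(Z, Z), Z)))))
  [18] S(S(S(add(add(add(SSSZ, Z), mul(add(Z, mul(SZ, SZ)), add(SSSZ, Z))), add(add(Z, Z), Z)))))
  [19] S(S(S(add(add(S(add(SSZ, Z)), mul(add(Z, mul(SZ, SZ)), add(SSSZ, Z))), add(add(Z, Z), Z)))))
  [20] S(S(S(add(S(add(add(SSZ, Z), mul(add(Z, mul(SZ, SZ)), add(SSSZ, Z)))), add(add(Z, Z), Z)))))
  [21] S(S(S(S(add(add(add(SSZ, Z), mul(add(Z, mul(SZ, SZ)), add(SSSZ, Z))), add(add(Z, Z), Z))))))
  [22] S(S(S(S(add(add(S(add(SZ, Z)), mul(add(Z, mul(SZ, SZ)), add(SSSZ, Z))), add(add(Z, Z), Z))))))
  [23] S(S(S(S(add(S(add(add(SZ, Z), mul(add(Z, mul(SZ, SZ)), add(SSSZ, Z)))), add(add(Z, Z), Z))))))
  [24] S(S(S(S(S(add(add(add(SZ, Z), mul(add(Z, mul(SZ, SZ)), add(SSSZ, Z))), add(add(Z, Z), Z)))))))
  [25] S(S(S(S(S(add(add(S(add(Z, Z)), mul(add(Z, mul(SZ, SZ)), add(SSSZ, Z))), add(add(Z, Z), Z)))))))
  [26] S(S(S(S(S(add(S(add(add(Z, Z), mul(add(Z, mul(SZ, SZ)), add(SSSZ, Z)))), add(add(Z, Z), Z)))))))
  [27] S(S(S(S(S(S(add(add(add(Z, Z), mul(add(Z, mul(SZ, SZ)), add(SSSZ, Z))), add(add(Z, Z), Z))))))))
  [28] S(S(S(S(S(S(add(add(Z, mul(add(Z, mul(SZ, SZ)), add(SSSZ, Z))), add(add(Z, Z), Z))))))))
  [29] S(S(S(S(S(S(add(mul(add(Z, mul(SZ, SZ)), add(SSSZ, Z)), add(add(Z, Z), Z))))))))
  [30] S(S(S(S(S(S(add(mul(mul(SZ, SZ), add(SSSZ, Z)), add(add(Z, Z), Z))))))))
  [31] S(S(S(S(S(S(add(mul(add(SZ, mul(Z, SZ)), add(SSSZ, Z)), add(add(Z, Z), Z))))))))
  [32] S(S(S(S(S(S(add(mul(S(add(Z, mul(Z, SZ))), add(SSSZ, Z)), add(add(Z, Z), Z))))))))
  [33] S(S(S(S(S(S(add(add(add(SSSZ, Z), mul(add(Z, mul(Z, SZ)), add(SSSZ, Z))), add(add(Z, Z), Z))))))))
  [34] S(S(S(S(S(S(add(add(S(add(SSZ, Z)), mul(add(Z, mul(Z, SZ)), add(SSSZ, Z))), add(add(Z, Z), Z))))))))
  [35] S(S(S(S(S(S(add(S(add(add(SSZ, Z), mul(add(Z, mul(Z, SZ)), add(SSSZ, Z)))), add(add(Z, Z), Z))))))))
  [36] S(S(S(S(S(S(S(add(add(add(SSZ, Z), mul(add(Z, mul(Z, SZ)), add(SSSZ, Z))), add(add(Z, Z), Z)))))))))
  [37] S(S(S(S(S(S(S(add(add(S(add(SZ, Z)), mul(add(Z, mul(Z, SZ)), add(SSSZ, Z))), add(add(Z, Z), Z)))))))))
  [38] S(S(S(S(S(S(S(add(S(add(add(SZ, Z), mul(add(Z, mul(Z, SZ)), add(SSSZ, Z)))), add(add(Z, Z), Z)))))))))
  [39] S(S(S(S(S(S(S(S(add(add(add(SZ, Z), mul(add(Z, mul(Z, SZ)), add(SSSZ, Z))), add(add(Z, Z), Z))))))))))
  [40] S(S(S(S(S(S(S(S(add(add(S(add(Z, Z)), mul(add(Z, mul(Z, SZ)), add(SSSZ, Z))), add(add(Z, Z), Z))))))))))
  [41] S(S(S(S(S(S(S(S(add(S(add(add(Z, Z), mul(add(Z, mul(Z, SZ)), add(SSSZ, Z)))), add(add(Z, Z), Z))))))))))
  [42] S(S(S(S(S(S(S(S(S(add(add(add(Z, Z), mul(add(Z, mul(Z, SZ)), add(SSSZ, Z))), add(add(Z, Z), Z)))))))))))
  [43] S(S(S(S(S(S(S(S(S(add(add(Z, mul(add(Z, mul(Z, SZ)), add(SSSZ, Z))), add(add(Z, Z), Z)))))))))))
  [44] S(S(S(S(S(S(S(S(S(add(mul(add(Z, mul(Z, SZ)), add(SSSZ, Z)), add(add(Z, Z), Z)))))))))))
  [45] S(S(S(S(S(S(S(S(S(add(mul(mul(Z, SZ), add(SSSZ, Z)), add(add(Z, Z), Z)))))))))))
  [46] S(S(S(S(S(S(S(S(S(add(mul(Z, add(SSSZ, Z)), add(add(Z, Z), Z)))))))))))
  [47] S(S(S(S(S(S(S(S(S(add(Z, add(add(Z, Z), Z)))))))))))
  [48] S(S(S(S(S(S(S(S(S(add(add(Z, Z), Z))))))))))
  [49] S(S(S(S(S(S(S(S(S(add(Z, Z))))))))))
  [50] S^9(Z)

Answer: DIFFERENT — A ⇓ S^6(Z), B ⇓ S^9(Z)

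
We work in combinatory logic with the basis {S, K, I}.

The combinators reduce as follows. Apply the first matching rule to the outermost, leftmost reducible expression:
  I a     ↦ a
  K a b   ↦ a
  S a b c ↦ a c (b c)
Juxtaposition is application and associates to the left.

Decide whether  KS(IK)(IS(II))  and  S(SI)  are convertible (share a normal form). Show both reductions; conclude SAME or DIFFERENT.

Answer: SAME — A ⇓ S(SI), B ⇓ S(SI)

Working:
Term A:
  start: KS(IK)(IS(II))
  →1  S(IS(II))
  →2  S(S(II))
  →3  S(SI)

Term B:
  start: S(SI)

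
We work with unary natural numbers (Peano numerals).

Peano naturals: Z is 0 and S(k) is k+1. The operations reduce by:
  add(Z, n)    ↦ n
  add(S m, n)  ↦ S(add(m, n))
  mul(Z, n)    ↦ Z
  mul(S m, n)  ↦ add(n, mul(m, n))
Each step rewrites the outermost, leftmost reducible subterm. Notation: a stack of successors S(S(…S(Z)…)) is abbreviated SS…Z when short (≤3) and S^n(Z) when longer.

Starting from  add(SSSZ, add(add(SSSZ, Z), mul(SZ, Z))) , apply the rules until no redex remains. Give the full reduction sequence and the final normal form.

  start: add(SSSZ, add(add(SSSZ, Z), mul(SZ, Z)))
  →1  S(add(SSZ, add(add(SSSZ, Z), mul(SZ, Z))))
  →2  S(S(add(SZ, add(add(SSSZ, Z), mul(SZ, Z)))))
  →3  S(S(S(add(Z, add(add(SSSZ, Z), mul(SZ, Z))))))
  →4  S(S(S(add(add(SSSZ, Z), mul(SZ, Z)))))
  →5  S(S(S(add(S(add(SSZ, Z)), mul(SZ, Z)))))
  →6  S(S(S(S(add(add(SSZ, Z), mul(SZ, Z))))))
  →7  S(S(S(S(add(S(add(SZ, Z)), mul(SZ, Z))))))
  →8  S(S(S(S(S(add(add(SZ, Z), mul(SZ, Z)))))))
  →9  S(S(S(S(S(add(S(add(Z, Z)), mul(SZ, Z)))))))
  →10  S(S(S(S(S(S(add(add(Z, Z), mul(SZ, Z))))))))
  →11  S(S(S(S(S(S(add(Z, mul(SZ, Z))))))))
  →12  S(S(S(S(S(S(mul(SZ, Z)))))))
  →13  S(S(S(S(S(S(add(Z, mul(Z, Z))))))))
  →14  S(S(S(S(S(S(mul(Z, Z)))))))
  →15  S^6(Z)

Answer: normal form = S^6(Z)  (in 15 steps)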